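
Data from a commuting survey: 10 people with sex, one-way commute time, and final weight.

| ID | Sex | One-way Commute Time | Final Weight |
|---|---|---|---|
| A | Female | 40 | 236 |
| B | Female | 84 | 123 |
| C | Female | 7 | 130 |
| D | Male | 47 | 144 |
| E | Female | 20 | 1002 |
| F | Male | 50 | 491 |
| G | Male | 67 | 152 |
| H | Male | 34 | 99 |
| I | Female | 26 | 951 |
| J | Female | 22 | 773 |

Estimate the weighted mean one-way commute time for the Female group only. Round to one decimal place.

Female rows: A, B, C, E, I, J
Weighted sum = 40×236 + 84×123 + 7×130 + 20×1002 + 26×951 + 22×773
  = 82454
Sum of weights = 236 + 123 + 130 + 1002 + 951 + 773 = 3215
Weighted mean = 82454 / 3215 = 25.646656

25.6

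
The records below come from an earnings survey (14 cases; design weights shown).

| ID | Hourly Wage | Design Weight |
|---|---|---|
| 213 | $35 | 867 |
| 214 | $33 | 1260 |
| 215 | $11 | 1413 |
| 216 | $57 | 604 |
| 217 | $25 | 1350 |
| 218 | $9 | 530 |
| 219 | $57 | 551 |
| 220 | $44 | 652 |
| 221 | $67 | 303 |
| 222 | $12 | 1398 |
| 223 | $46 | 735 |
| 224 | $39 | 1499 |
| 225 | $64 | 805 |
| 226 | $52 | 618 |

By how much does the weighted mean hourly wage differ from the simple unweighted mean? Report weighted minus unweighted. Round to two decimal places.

-4.91

Unweighted sum = 551
Unweighted mean = 551 / 14 = 39.357143
Weighted sum = 433515
Sum of weights = 12585
Weighted mean = 433515 / 12585 = 34.446961
Difference (weighted minus unweighted) = -4.9101822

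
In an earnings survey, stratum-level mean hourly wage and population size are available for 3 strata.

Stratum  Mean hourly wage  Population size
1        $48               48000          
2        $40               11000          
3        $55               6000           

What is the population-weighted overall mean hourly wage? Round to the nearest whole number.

47

Σ Nₕ·x̄ₕ = 3074000
Σ Nₕ = 48000 + 11000 + 6000 = 65000
Overall mean = 3074000 / 65000 = 47.292308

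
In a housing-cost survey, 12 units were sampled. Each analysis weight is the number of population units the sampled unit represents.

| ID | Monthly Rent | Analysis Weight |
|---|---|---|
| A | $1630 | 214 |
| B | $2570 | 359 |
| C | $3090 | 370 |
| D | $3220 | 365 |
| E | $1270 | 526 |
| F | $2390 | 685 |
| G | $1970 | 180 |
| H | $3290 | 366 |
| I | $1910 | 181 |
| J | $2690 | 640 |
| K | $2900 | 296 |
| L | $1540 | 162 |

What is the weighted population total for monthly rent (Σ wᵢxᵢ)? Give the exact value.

Weighted total = 10629150

10629150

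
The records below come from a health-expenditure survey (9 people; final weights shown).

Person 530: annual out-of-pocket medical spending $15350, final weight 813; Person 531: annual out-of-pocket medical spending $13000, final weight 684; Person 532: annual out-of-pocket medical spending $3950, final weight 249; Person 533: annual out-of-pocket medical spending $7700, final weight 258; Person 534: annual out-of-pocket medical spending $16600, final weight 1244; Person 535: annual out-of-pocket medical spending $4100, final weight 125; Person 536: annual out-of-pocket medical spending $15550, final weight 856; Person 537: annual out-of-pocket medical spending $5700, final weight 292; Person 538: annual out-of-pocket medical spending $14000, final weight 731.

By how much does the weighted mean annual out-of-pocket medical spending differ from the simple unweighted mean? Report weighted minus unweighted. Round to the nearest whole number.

2803

Unweighted sum = 95950
Unweighted mean = 95950 / 9 = 10661.111
Weighted sum = 15350×813 + 13000×684 + 3950×249 + 7700×258 + 16600×1244 + 4100×125 + 15550×856 + 5700×292 + 14000×731
  = 12479550 + 8892000 + 983550 + 1986600 + 20650400 + 512500 + 13310800 + 1664400 + 10234000 = 70713800
Sum of weights = 813 + 684 + 249 + 258 + 1244 + 125 + 856 + 292 + 731 = 5252
Weighted mean = 70713800 / 5252 = 13464.166
Difference (weighted minus unweighted) = 2803.0549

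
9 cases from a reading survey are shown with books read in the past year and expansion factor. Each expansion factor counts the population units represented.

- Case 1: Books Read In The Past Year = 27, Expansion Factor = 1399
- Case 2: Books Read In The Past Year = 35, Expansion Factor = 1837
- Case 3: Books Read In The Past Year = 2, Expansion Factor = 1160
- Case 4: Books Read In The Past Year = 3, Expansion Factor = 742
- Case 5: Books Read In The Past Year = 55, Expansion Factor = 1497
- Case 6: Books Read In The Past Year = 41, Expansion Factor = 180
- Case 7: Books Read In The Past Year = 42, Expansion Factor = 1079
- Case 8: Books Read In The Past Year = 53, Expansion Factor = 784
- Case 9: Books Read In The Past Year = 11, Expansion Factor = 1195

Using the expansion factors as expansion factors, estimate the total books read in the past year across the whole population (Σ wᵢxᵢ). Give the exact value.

Weighted total = 27×1399 + 35×1837 + 2×1160 + 3×742 + 55×1497 + 41×180 + 42×1079 + 53×784 + 11×1195
  = 296344

296344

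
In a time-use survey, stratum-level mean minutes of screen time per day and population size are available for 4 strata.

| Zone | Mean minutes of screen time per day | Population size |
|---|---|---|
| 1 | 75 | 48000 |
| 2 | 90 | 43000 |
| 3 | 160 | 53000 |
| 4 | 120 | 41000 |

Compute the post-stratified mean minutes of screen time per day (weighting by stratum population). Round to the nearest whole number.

Σ Nₕ·x̄ₕ = 75×48000 + 90×43000 + 160×53000 + 120×41000
  = 3600000 + 3870000 + 8480000 + 4920000 = 20870000
Σ Nₕ = 48000 + 43000 + 53000 + 41000 = 185000
Overall mean = 20870000 / 185000 = 112.81081

113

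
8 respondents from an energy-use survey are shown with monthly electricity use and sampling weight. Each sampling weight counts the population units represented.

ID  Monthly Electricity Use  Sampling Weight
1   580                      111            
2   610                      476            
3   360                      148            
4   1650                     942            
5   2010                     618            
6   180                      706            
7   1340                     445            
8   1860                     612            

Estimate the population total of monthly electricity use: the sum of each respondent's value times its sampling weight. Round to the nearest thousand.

Weighted total = 580×111 + 610×476 + 360×148 + 1650×942 + 2010×618 + 180×706 + 1340×445 + 1860×612
  = 64380 + 290360 + 53280 + 1554300 + 1242180 + 127080 + 596300 + 1138320 = 5066200

5066000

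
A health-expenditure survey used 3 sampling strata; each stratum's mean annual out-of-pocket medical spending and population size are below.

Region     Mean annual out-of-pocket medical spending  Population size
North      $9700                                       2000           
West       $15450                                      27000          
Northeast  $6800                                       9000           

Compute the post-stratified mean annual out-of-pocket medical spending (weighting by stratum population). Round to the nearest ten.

Σ Nₕ·x̄ₕ = 9700×2000 + 15450×27000 + 6800×9000
  = 19400000 + 417150000 + 61200000 = 497750000
Σ Nₕ = 2000 + 27000 + 9000 = 38000
Overall mean = 497750000 / 38000 = 13098.684

13100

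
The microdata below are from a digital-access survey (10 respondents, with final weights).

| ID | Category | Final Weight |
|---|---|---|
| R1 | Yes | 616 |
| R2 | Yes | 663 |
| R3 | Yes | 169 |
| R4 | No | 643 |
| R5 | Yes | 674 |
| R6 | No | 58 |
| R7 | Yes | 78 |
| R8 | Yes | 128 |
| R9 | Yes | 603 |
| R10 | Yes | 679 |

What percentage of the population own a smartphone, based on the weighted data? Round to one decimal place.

Sum of weights for 'Yes' = 616 + 663 + 169 + 674 + 78 + 128 + 603 + 679 = 3610
Total weight = 4311
Weighted proportion = 3610 / 4311 = 0.83739272 → 83.739272%

83.7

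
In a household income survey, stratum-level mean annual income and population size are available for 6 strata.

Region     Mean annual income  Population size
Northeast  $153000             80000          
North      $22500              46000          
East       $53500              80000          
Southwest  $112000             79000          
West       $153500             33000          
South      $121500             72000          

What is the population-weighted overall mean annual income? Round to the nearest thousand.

Σ Nₕ·x̄ₕ = 153000×80000 + 22500×46000 + 53500×80000 + 112000×79000 + 153500×33000 + 121500×72000
  = 40216500000
Σ Nₕ = 80000 + 46000 + 80000 + 79000 + 33000 + 72000 = 390000
Overall mean = 40216500000 / 390000 = 103119.23

103000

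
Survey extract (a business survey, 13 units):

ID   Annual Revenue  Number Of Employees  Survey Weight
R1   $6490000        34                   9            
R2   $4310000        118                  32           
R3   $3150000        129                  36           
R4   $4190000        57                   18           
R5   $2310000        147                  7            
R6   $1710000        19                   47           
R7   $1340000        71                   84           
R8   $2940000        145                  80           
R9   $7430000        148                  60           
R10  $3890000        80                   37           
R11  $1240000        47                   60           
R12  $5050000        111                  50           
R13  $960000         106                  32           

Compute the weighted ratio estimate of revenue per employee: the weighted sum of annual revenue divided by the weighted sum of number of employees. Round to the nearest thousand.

Σ wᵢ·y = 1776800000
Σ wᵢ·x = 52840
Ratio = 1776800000 / 52840 = 33626.041

34000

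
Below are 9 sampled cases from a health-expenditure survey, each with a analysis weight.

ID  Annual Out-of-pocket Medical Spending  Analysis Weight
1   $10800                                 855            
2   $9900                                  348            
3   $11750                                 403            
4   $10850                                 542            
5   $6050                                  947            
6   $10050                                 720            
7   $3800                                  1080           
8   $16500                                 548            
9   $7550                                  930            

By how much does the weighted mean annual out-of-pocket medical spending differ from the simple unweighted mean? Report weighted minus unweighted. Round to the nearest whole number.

Unweighted sum = 10800 + 9900 + 11750 + 10850 + 6050 + 10050 + 3800 + 16500 + 7550 = 87250
Unweighted mean = 87250 / 9 = 9694.4444
Weighted sum = 10800×855 + 9900×348 + 11750×403 + 10850×542 + 6050×947 + 10050×720 + 3800×1080 + 16500×548 + 7550×930
  = 56428000
Sum of weights = 6373
Weighted mean = 56428000 / 6373 = 8854.2288
Difference (weighted minus unweighted) = -840.21567

-840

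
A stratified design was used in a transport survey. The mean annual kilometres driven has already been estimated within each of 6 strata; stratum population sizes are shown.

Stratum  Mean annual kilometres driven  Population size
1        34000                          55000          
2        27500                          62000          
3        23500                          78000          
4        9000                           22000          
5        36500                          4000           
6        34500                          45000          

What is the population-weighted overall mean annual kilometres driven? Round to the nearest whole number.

27461

Σ Nₕ·x̄ₕ = 34000×55000 + 27500×62000 + 23500×78000 + 9000×22000 + 36500×4000 + 34500×45000
  = 1870000000 + 1705000000 + 1833000000 + 198000000 + 146000000 + 1552500000 = 7304500000
Σ Nₕ = 55000 + 62000 + 78000 + 22000 + 4000 + 45000 = 266000
Overall mean = 7304500000 / 266000 = 27460.526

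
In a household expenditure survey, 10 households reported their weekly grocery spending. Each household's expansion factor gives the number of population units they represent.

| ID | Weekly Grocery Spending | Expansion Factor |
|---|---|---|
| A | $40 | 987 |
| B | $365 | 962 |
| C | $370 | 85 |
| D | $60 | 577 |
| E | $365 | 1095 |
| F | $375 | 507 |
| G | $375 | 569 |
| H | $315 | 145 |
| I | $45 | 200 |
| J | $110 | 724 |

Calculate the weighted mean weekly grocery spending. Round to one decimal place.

Weighted sum = 40×987 + 365×962 + 370×85 + 60×577 + 365×1095 + 375×507 + 375×569 + 315×145 + 45×200 + 110×724
  = 39480 + 351130 + 31450 + 34620 + 399675 + 190125 + 213375 + 45675 + 9000 + 79640 = 1394170
Sum of weights = 987 + 962 + 85 + 577 + 1095 + 507 + 569 + 145 + 200 + 724 = 5851
Weighted mean = 1394170 / 5851 = 238.27893

238.3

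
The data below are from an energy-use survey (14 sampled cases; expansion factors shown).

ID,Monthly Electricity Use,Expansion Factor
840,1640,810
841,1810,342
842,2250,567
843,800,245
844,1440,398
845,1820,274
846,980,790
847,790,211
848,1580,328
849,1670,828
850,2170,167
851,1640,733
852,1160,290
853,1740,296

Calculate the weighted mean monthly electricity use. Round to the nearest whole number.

Weighted sum = 9748810
Sum of weights = 6279
Weighted mean = 9748810 / 6279 = 1552.6055

1553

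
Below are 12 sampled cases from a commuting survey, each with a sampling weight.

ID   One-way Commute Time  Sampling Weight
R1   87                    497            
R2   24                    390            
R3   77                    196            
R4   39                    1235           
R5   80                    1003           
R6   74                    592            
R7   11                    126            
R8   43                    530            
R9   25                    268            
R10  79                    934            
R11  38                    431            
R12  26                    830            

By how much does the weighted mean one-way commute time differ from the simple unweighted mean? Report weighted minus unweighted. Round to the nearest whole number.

Unweighted sum = 87 + 24 + 77 + 39 + 80 + 74 + 11 + 43 + 25 + 79 + 38 + 26 = 603
Unweighted mean = 603 / 12 = 50.25
Weighted sum = 87×497 + 24×390 + 77×196 + 39×1235 + 80×1003 + 74×592 + 11×126 + 43×530 + 25×268 + 79×934 + 38×431 + 26×830
  = 43239 + 9360 + 15092 + 48165 + 80240 + 43808 + 1386 + 22790 + 6700 + 73786 + 16378 + 21580 = 382524
Sum of weights = 497 + 390 + 196 + 1235 + 1003 + 592 + 126 + 530 + 268 + 934 + 431 + 830 = 7032
Weighted mean = 382524 / 7032 = 54.397611
Difference (weighted minus unweighted) = 4.1476109

4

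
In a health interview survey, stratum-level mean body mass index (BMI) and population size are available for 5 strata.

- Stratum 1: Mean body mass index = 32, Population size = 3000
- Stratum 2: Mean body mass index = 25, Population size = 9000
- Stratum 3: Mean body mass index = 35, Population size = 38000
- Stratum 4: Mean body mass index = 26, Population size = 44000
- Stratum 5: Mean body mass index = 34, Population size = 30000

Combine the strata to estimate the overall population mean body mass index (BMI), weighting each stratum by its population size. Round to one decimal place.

Σ Nₕ·x̄ₕ = 32×3000 + 25×9000 + 35×38000 + 26×44000 + 34×30000
  = 3815000
Σ Nₕ = 3000 + 9000 + 38000 + 44000 + 30000 = 124000
Overall mean = 3815000 / 124000 = 30.766129

30.8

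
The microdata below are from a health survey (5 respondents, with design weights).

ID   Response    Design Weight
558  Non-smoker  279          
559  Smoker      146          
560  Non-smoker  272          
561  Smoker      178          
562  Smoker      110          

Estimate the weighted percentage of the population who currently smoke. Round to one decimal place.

Sum of weights for 'Smoker' = 146 + 178 + 110 = 434
Total weight = 279 + 146 + 272 + 178 + 110 = 985
Weighted proportion = 434 / 985 = 0.44060914 → 44.060914%

44.1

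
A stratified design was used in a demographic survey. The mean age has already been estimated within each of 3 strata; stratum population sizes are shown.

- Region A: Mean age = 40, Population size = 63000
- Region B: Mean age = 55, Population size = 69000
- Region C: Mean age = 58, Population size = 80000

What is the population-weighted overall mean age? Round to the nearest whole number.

Σ Nₕ·x̄ₕ = 40×63000 + 55×69000 + 58×80000
  = 2520000 + 3795000 + 4640000 = 10955000
Σ Nₕ = 63000 + 69000 + 80000 = 212000
Overall mean = 10955000 / 212000 = 51.674528

52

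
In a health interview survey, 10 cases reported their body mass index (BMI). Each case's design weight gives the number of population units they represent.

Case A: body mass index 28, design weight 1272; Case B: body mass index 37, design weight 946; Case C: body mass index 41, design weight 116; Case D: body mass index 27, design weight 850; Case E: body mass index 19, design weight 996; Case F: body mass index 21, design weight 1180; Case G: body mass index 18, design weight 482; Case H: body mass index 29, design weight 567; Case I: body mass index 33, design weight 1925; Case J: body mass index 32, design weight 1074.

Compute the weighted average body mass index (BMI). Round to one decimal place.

28.2

Weighted sum = 28×1272 + 37×946 + 41×116 + 27×850 + 19×996 + 21×1180 + 18×482 + 29×567 + 33×1925 + 32×1074
  = 35616 + 35002 + 4756 + 22950 + 18924 + 24780 + 8676 + 16443 + 63525 + 34368 = 265040
Sum of weights = 1272 + 946 + 116 + 850 + 996 + 1180 + 482 + 567 + 1925 + 1074 = 9408
Weighted mean = 265040 / 9408 = 28.171769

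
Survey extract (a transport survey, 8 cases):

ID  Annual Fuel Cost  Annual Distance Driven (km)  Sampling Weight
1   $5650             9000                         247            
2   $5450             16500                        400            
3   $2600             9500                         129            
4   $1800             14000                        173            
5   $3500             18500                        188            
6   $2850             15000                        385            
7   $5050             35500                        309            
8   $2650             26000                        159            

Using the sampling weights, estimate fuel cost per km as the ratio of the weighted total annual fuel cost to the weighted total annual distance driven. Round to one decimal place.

0.2

Σ wᵢ·y = 5650×247 + 5450×400 + 2600×129 + 1800×173 + 3500×188 + 2850×385 + 5050×309 + 2650×159
  = 1395550 + 2180000 + 335400 + 311400 + 658000 + 1097250 + 1560450 + 421350 = 7959400
Σ wᵢ·x = 9000×247 + 16500×400 + 9500×129 + 14000×173 + 18500×188 + 15000×385 + 35500×309 + 26000×159
  = 36827000
Ratio = 7959400 / 36827000 = 0.21612947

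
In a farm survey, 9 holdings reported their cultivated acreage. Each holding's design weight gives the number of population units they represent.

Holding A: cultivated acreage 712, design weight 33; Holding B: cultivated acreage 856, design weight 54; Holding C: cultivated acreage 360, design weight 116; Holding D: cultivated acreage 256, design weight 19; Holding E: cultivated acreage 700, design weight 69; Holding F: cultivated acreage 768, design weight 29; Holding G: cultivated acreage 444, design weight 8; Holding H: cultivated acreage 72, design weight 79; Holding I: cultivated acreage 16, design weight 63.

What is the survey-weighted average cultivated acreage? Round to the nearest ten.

Weighted sum = 712×33 + 856×54 + 360×116 + 256×19 + 700×69 + 768×29 + 444×8 + 72×79 + 16×63
  = 23496 + 46224 + 41760 + 4864 + 48300 + 22272 + 3552 + 5688 + 1008 = 197164
Sum of weights = 33 + 54 + 116 + 19 + 69 + 29 + 8 + 79 + 63 = 470
Weighted mean = 197164 / 470 = 419.49787

420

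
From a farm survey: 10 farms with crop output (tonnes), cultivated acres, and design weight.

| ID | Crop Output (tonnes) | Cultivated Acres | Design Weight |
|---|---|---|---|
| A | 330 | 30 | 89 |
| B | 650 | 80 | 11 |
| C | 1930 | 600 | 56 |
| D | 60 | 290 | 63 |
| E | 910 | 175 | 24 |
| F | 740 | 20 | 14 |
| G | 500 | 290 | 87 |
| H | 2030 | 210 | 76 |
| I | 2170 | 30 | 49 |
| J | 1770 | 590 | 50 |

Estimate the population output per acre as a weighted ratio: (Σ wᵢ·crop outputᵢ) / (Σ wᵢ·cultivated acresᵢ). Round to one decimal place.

4.3

Σ wᵢ·y = 330×89 + 650×11 + 1930×56 + 60×63 + 910×24 + 740×14 + 500×87 + 2030×76 + 2170×49 + 1770×50
  = 573190
Σ wᵢ·x = 30×89 + 80×11 + 600×56 + 290×63 + 175×24 + 20×14 + 290×87 + 210×76 + 30×49 + 590×50
  = 2670 + 880 + 33600 + 18270 + 4200 + 280 + 25230 + 15960 + 1470 + 29500 = 132060
Ratio = 573190 / 132060 = 4.3403756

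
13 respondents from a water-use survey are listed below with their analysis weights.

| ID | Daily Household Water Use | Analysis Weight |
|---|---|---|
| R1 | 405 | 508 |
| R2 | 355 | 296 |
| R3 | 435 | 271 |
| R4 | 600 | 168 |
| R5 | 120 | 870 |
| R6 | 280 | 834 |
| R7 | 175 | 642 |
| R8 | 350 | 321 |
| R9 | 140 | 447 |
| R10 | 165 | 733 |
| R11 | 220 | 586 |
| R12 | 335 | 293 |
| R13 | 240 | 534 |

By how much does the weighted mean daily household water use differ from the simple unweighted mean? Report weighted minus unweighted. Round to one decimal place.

Unweighted sum = 3820
Unweighted mean = 3820 / 13 = 293.84615
Weighted sum = 1630885
Sum of weights = 6503
Weighted mean = 1630885 / 6503 = 250.78964
Difference (weighted minus unweighted) = -43.056518

-43.1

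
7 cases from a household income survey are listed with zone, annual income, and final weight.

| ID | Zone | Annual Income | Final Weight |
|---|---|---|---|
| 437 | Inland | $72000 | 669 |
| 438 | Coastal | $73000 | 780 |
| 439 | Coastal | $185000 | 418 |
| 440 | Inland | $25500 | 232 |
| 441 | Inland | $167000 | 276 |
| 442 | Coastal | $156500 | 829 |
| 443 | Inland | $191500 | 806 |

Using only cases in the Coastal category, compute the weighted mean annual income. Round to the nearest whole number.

130246

Coastal rows: 438, 439, 442
Weighted sum = 73000×780 + 185000×418 + 156500×829
  = 56940000 + 77330000 + 129738500 = 264008500
Sum of weights = 780 + 418 + 829 = 2027
Weighted mean = 264008500 / 2027 = 130245.93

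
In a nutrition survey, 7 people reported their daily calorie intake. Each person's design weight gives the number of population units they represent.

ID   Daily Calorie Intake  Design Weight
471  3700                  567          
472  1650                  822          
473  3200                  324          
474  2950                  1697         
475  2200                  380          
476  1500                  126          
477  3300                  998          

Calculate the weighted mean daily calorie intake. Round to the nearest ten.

2810

Weighted sum = 3700×567 + 1650×822 + 3200×324 + 2950×1697 + 2200×380 + 1500×126 + 3300×998
  = 2097900 + 1356300 + 1036800 + 5006150 + 836000 + 189000 + 3293400 = 13815550
Sum of weights = 567 + 822 + 324 + 1697 + 380 + 126 + 998 = 4914
Weighted mean = 13815550 / 4914 = 2811.4672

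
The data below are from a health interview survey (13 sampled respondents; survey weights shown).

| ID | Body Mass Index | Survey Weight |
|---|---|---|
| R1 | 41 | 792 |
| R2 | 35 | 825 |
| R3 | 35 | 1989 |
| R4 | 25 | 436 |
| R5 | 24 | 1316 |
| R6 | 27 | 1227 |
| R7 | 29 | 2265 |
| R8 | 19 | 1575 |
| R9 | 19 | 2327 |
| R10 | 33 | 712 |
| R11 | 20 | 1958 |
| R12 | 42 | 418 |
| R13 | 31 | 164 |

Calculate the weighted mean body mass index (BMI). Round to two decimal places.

Weighted sum = 431694
Sum of weights = 16004
Weighted mean = 431694 / 16004 = 26.974131

26.97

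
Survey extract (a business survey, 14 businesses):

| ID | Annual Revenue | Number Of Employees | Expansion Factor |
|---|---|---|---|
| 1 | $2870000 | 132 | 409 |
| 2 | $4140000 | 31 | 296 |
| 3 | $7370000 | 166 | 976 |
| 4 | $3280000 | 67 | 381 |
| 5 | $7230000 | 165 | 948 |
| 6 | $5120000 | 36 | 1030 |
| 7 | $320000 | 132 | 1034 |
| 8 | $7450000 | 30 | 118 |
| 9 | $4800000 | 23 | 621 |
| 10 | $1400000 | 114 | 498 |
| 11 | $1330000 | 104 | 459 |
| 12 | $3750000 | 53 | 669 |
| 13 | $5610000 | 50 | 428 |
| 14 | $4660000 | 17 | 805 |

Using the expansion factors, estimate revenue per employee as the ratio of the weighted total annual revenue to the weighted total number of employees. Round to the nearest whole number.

Σ wᵢ·y = 37129290000
Σ wᵢ·x = 773568
Ratio = 37129290000 / 773568 = 47997.448

47997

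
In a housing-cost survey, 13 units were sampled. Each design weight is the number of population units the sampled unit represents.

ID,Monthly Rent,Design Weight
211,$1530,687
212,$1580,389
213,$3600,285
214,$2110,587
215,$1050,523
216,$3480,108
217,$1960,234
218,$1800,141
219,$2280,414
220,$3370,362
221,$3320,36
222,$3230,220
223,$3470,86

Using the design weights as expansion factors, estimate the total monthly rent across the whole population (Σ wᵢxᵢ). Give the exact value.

Weighted total = 8860130

8860130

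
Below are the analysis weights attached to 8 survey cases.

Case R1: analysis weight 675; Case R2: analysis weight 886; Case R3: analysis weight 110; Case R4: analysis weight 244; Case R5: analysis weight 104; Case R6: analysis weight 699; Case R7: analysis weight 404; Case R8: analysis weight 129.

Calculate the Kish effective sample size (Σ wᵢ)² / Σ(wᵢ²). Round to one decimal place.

Σ wᵢ = 3251
Σ wᵢ² = 455625 + 784996 + 12100 + 59536 + 10816 + 488601 + 163216 + 16641 = 1991531
n_eff = 3251² / 1991531 = 10569001 / 1991531 = 5.3069729

5.3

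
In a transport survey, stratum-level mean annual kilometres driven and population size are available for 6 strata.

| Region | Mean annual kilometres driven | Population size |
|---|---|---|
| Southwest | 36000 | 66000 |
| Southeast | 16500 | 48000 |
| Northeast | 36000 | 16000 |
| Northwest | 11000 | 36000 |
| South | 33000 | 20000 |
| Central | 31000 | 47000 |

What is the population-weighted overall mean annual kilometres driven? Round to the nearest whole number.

26854

Σ Nₕ·x̄ₕ = 36000×66000 + 16500×48000 + 36000×16000 + 11000×36000 + 33000×20000 + 31000×47000
  = 2376000000 + 792000000 + 576000000 + 396000000 + 660000000 + 1457000000 = 6257000000
Σ Nₕ = 66000 + 48000 + 16000 + 36000 + 20000 + 47000 = 233000
Overall mean = 6257000000 / 233000 = 26854.077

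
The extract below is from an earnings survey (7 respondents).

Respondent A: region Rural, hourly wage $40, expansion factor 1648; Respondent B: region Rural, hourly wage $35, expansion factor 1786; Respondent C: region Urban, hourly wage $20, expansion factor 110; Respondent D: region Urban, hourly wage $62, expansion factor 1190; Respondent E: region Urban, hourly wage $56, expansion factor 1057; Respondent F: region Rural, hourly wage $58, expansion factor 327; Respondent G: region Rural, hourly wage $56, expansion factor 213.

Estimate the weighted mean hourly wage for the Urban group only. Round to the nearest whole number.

57

Urban rows: C, D, E
Weighted sum = 20×110 + 62×1190 + 56×1057
  = 2200 + 73780 + 59192 = 135172
Sum of weights = 110 + 1190 + 1057 = 2357
Weighted mean = 135172 / 2357 = 57.349173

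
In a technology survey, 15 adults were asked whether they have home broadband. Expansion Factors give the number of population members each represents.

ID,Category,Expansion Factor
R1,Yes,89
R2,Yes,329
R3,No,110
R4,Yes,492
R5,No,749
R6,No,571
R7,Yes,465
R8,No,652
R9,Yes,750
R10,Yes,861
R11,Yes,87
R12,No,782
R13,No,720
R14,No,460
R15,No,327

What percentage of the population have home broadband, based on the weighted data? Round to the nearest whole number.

Sum of weights for 'Yes' = 89 + 329 + 492 + 465 + 750 + 861 + 87 = 3073
Total weight = 7444
Weighted proportion = 3073 / 7444 = 0.41281569 → 41.281569%

41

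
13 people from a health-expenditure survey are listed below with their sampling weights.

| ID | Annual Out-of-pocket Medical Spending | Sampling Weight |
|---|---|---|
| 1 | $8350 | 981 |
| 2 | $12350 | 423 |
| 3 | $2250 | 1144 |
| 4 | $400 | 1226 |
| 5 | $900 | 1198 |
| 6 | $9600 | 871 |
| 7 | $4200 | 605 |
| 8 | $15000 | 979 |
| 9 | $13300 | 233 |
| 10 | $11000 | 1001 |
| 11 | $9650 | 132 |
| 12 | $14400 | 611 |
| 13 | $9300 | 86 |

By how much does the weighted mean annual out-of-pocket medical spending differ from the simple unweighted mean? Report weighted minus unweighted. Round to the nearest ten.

Unweighted sum = 110700
Unweighted mean = 110700 / 13 = 8515.3846
Weighted sum = 68127500
Sum of weights = 9490
Weighted mean = 68127500 / 9490 = 7178.8725
Difference (weighted minus unweighted) = -1336.5121

-1340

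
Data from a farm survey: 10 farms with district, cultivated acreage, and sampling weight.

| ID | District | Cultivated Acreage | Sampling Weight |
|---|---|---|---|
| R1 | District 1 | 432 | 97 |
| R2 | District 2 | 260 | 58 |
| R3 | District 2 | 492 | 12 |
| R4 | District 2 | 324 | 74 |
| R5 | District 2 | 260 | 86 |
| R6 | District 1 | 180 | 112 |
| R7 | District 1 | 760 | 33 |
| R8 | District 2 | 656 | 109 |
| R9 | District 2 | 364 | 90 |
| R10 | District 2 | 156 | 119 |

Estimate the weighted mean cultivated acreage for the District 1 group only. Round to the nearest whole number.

District 1 rows: R1, R6, R7
Weighted sum = 87144
Sum of weights = 97 + 112 + 33 = 242
Weighted mean = 87144 / 242 = 360.09917

360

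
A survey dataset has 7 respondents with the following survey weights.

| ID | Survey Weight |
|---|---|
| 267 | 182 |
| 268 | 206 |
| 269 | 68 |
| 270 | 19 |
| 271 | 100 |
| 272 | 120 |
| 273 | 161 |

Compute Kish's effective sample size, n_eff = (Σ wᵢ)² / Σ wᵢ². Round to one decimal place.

5.6

Σ wᵢ = 182 + 206 + 68 + 19 + 100 + 120 + 161 = 856
Σ wᵢ² = 33124 + 42436 + 4624 + 361 + 10000 + 14400 + 25921 = 130866
n_eff = 856² / 130866 = 732736 / 130866 = 5.5991319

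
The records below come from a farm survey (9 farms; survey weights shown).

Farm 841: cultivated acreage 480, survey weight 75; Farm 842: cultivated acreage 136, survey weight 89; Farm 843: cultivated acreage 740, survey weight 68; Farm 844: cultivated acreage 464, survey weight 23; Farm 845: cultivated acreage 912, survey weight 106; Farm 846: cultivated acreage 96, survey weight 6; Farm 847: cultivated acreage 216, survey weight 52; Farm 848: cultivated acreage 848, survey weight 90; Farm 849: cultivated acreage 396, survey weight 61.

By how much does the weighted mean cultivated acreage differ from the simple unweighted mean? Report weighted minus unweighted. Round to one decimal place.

81.5

Unweighted sum = 480 + 136 + 740 + 464 + 912 + 96 + 216 + 848 + 396 = 4288
Unweighted mean = 4288 / 9 = 476.44444
Weighted sum = 480×75 + 136×89 + 740×68 + 464×23 + 912×106 + 96×6 + 216×52 + 848×90 + 396×61
  = 36000 + 12104 + 50320 + 10672 + 96672 + 576 + 11232 + 76320 + 24156 = 318052
Sum of weights = 75 + 89 + 68 + 23 + 106 + 6 + 52 + 90 + 61 = 570
Weighted mean = 318052 / 570 = 557.98596
Difference (weighted minus unweighted) = 81.54152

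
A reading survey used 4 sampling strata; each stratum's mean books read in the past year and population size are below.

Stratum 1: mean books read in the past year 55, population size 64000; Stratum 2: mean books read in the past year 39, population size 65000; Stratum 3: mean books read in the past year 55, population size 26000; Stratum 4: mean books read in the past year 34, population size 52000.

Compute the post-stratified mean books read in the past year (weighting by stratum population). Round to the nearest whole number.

45

Σ Nₕ·x̄ₕ = 9253000
Σ Nₕ = 64000 + 65000 + 26000 + 52000 = 207000
Overall mean = 9253000 / 207000 = 44.700483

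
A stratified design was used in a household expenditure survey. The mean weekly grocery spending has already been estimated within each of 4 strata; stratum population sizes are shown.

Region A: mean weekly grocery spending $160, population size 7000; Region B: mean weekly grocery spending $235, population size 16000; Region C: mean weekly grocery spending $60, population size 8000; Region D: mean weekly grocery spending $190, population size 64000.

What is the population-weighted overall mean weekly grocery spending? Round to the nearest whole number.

Σ Nₕ·x̄ₕ = 160×7000 + 235×16000 + 60×8000 + 190×64000
  = 17520000
Σ Nₕ = 7000 + 16000 + 8000 + 64000 = 95000
Overall mean = 17520000 / 95000 = 184.42105

184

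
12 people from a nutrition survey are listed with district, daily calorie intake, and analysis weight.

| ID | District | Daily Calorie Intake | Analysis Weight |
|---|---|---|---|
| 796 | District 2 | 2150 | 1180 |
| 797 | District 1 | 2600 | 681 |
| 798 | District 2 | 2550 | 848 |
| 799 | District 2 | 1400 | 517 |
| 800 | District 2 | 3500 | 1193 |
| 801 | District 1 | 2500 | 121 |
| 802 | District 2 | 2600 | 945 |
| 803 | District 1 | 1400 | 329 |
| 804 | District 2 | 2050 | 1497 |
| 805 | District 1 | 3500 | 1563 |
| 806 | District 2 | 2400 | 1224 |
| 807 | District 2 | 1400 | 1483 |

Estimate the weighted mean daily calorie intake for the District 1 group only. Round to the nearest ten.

2970

District 1 rows: 797, 801, 803, 805
Weighted sum = 2600×681 + 2500×121 + 1400×329 + 3500×1563
  = 8004200
Sum of weights = 681 + 121 + 329 + 1563 = 2694
Weighted mean = 8004200 / 2694 = 2971.121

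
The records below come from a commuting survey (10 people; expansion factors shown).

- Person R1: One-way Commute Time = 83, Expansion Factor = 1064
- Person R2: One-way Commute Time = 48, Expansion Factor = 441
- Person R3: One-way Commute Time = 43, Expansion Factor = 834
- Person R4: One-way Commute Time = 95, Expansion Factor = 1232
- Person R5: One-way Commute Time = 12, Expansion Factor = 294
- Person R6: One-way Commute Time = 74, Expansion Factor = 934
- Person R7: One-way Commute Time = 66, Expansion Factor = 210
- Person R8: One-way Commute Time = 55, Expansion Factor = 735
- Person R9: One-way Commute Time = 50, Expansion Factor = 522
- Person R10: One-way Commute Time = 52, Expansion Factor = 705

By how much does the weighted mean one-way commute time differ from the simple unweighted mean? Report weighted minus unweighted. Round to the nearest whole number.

7

Unweighted sum = 83 + 48 + 43 + 95 + 12 + 74 + 66 + 55 + 50 + 52 = 578
Unweighted mean = 578 / 10 = 57.8
Weighted sum = 83×1064 + 48×441 + 43×834 + 95×1232 + 12×294 + 74×934 + 66×210 + 55×735 + 50×522 + 52×705
  = 88312 + 21168 + 35862 + 117040 + 3528 + 69116 + 13860 + 40425 + 26100 + 36660 = 452071
Sum of weights = 1064 + 441 + 834 + 1232 + 294 + 934 + 210 + 735 + 522 + 705 = 6971
Weighted mean = 452071 / 6971 = 64.850237
Difference (weighted minus unweighted) = 7.0502367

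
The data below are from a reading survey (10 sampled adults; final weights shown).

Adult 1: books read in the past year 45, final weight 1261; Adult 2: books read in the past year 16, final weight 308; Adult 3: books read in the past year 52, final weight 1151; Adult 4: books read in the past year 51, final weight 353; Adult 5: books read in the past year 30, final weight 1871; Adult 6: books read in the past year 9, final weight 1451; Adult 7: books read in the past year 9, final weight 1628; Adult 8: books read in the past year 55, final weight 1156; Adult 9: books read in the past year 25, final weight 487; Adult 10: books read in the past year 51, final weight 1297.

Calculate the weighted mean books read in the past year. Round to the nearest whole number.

Weighted sum = 45×1261 + 16×308 + 52×1151 + 51×353 + 30×1871 + 9×1451 + 9×1628 + 55×1156 + 25×487 + 51×1297
  = 56745 + 4928 + 59852 + 18003 + 56130 + 13059 + 14652 + 63580 + 12175 + 66147 = 365271
Sum of weights = 1261 + 308 + 1151 + 353 + 1871 + 1451 + 1628 + 1156 + 487 + 1297 = 10963
Weighted mean = 365271 / 10963 = 33.318526

33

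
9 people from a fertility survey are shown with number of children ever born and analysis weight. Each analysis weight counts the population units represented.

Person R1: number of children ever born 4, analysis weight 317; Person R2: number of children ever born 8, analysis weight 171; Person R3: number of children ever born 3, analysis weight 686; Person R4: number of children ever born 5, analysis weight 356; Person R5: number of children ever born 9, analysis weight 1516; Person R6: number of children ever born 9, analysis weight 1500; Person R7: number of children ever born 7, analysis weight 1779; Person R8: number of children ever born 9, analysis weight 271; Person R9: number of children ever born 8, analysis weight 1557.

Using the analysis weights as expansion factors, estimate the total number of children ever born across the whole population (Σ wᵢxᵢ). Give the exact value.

Weighted total = 4×317 + 8×171 + 3×686 + 5×356 + 9×1516 + 9×1500 + 7×1779 + 9×271 + 8×1557
  = 60966

60966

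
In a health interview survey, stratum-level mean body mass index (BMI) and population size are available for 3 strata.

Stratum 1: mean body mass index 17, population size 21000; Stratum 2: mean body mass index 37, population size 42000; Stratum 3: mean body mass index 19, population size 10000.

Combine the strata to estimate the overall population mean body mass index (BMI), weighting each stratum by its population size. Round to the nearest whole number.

29

Σ Nₕ·x̄ₕ = 17×21000 + 37×42000 + 19×10000
  = 2101000
Σ Nₕ = 21000 + 42000 + 10000 = 73000
Overall mean = 2101000 / 73000 = 28.780822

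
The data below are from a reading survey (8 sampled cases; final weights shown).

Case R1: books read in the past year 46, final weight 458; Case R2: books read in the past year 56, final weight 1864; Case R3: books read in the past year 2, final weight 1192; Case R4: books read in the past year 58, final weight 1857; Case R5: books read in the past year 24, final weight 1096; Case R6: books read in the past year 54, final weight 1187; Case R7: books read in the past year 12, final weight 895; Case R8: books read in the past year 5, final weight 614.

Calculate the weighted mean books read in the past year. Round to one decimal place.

37.1

Weighted sum = 46×458 + 56×1864 + 2×1192 + 58×1857 + 24×1096 + 54×1187 + 12×895 + 5×614
  = 339754
Sum of weights = 458 + 1864 + 1192 + 1857 + 1096 + 1187 + 895 + 614 = 9163
Weighted mean = 339754 / 9163 = 37.078904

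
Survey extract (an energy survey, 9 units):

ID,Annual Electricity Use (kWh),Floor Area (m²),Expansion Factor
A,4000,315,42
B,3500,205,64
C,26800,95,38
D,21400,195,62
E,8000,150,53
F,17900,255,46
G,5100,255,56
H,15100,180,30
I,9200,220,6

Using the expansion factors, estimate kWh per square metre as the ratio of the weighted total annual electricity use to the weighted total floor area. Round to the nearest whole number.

Σ wᵢ·y = 4000×42 + 3500×64 + 26800×38 + 21400×62 + 8000×53 + 17900×46 + 5100×56 + 15100×30 + 9200×6
  = 168000 + 224000 + 1018400 + 1326800 + 424000 + 823400 + 285600 + 453000 + 55200 = 4778400
Σ wᵢ·x = 315×42 + 205×64 + 95×38 + 195×62 + 150×53 + 255×46 + 255×56 + 180×30 + 220×6
  = 82730
Ratio = 4778400 / 82730 = 57.758975

58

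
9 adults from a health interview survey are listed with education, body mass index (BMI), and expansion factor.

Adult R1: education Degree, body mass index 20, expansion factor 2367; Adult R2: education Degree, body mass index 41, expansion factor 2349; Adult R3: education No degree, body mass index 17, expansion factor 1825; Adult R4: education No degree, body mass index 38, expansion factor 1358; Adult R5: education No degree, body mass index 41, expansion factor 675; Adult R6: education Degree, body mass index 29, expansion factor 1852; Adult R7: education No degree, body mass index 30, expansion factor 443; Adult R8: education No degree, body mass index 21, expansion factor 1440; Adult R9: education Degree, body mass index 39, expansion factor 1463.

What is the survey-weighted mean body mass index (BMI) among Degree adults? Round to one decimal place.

31.7

Degree rows: R1, R2, R6, R9
Weighted sum = 20×2367 + 41×2349 + 29×1852 + 39×1463
  = 47340 + 96309 + 53708 + 57057 = 254414
Sum of weights = 2367 + 2349 + 1852 + 1463 = 8031
Weighted mean = 254414 / 8031 = 31.678994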